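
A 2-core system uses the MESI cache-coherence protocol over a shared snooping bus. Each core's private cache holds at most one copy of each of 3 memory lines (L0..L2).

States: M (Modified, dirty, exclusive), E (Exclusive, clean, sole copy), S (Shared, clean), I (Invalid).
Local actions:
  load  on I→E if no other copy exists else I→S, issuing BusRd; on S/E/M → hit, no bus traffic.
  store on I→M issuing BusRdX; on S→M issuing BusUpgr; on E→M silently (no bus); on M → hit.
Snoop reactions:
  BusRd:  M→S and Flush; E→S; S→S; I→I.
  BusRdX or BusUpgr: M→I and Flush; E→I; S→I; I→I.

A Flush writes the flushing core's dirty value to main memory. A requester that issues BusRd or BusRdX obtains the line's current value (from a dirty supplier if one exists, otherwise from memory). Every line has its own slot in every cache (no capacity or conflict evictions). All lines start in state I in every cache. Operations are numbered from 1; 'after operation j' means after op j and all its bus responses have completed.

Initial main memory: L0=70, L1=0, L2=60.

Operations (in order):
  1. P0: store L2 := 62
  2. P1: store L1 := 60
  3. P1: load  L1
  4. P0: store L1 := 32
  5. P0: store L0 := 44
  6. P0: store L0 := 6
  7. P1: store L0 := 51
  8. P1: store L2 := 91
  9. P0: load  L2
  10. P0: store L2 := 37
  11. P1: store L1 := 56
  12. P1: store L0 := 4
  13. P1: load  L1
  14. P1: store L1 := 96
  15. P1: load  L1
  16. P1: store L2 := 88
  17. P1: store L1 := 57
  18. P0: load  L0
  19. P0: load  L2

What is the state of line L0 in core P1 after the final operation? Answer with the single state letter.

1. P0: store L2 := 62  bus=[BusRdX]  L2: P0=M P1=I  mem[L2]=60
2. P1: store L1 := 60  bus=[BusRdX]  L1: P0=I P1=M  mem[L1]=0
3. P1: load  L1  bus=[-]  L1: P0=I P1=M  mem[L1]=0
4. P0: store L1 := 32  bus=[BusRdX,Flush]  L1: P0=M P1=I  mem[L1]=60
5. P0: store L0 := 44  bus=[BusRdX]  L0: P0=M P1=I  mem[L0]=70
6. P0: store L0 := 6  bus=[-]  L0: P0=M P1=I  mem[L0]=70
7. P1: store L0 := 51  bus=[BusRdX,Flush]  L0: P0=I P1=M  mem[L0]=6
8. P1: store L2 := 91  bus=[BusRdX,Flush]  L2: P0=I P1=M  mem[L2]=62
9. P0: load  L2  bus=[BusRd,Flush]  L2: P0=S P1=S  mem[L2]=91
10. P0: store L2 := 37  bus=[BusUpgr]  L2: P0=M P1=I  mem[L2]=91
11. P1: store L1 := 56  bus=[BusRdX,Flush]  L1: P0=I P1=M  mem[L1]=32
12. P1: store L0 := 4  bus=[-]  L0: P0=I P1=M  mem[L0]=6
13. P1: load  L1  bus=[-]  L1: P0=I P1=M  mem[L1]=32
14. P1: store L1 := 96  bus=[-]  L1: P0=I P1=M  mem[L1]=32
15. P1: load  L1  bus=[-]  L1: P0=I P1=M  mem[L1]=32
16. P1: store L2 := 88  bus=[BusRdX,Flush]  L2: P0=I P1=M  mem[L2]=37
17. P1: store L1 := 57  bus=[-]  L1: P0=I P1=M  mem[L1]=32
18. P0: load  L0  bus=[BusRd,Flush]  L0: P0=S P1=S  mem[L0]=4
19. P0: load  L2  bus=[BusRd,Flush]  L2: P0=S P1=S  mem[L2]=88

state = S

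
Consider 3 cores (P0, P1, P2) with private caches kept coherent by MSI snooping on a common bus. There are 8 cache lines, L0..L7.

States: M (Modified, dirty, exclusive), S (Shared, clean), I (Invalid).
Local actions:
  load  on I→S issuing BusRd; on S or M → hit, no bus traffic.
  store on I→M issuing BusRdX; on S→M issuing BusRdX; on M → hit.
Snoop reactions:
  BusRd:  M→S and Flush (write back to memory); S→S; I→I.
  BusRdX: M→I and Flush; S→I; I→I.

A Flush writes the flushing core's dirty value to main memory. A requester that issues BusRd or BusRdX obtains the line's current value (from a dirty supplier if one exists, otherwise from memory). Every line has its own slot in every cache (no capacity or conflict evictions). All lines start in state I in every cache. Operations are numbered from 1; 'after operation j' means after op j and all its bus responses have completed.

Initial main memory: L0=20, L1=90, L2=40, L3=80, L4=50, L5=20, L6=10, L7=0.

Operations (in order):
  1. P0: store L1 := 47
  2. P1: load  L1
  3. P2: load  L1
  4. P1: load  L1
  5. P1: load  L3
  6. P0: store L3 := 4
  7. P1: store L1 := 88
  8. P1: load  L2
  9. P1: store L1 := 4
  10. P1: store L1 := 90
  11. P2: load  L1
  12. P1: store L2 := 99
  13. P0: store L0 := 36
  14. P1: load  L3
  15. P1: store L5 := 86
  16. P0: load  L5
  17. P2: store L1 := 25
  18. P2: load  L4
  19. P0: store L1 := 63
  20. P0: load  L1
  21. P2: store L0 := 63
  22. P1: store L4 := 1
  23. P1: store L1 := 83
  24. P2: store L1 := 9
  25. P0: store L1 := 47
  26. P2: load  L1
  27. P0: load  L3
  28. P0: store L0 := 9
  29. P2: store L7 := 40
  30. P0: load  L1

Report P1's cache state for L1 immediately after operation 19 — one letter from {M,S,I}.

state = I

step 1: P0: store L1 := 47  ⟶  MII  (L1)  txn=BusRdX  M[L1]=90
step 2: P1: load  L1  ⟶  SSI  (L1)  txn=BusRd+Flush  M[L1]=47
step 3: P2: load  L1  ⟶  SSS  (L1)  txn=BusRd  M[L1]=47
step 4: P1: load  L1  ⟶  SSS  (L1)  txn=∅  M[L1]=47
step 5: P1: load  L3  ⟶  ISI  (L3)  txn=BusRd  M[L3]=80
step 6: P0: store L3 := 4  ⟶  MII  (L3)  txn=BusRdX  M[L3]=80
step 7: P1: store L1 := 88  ⟶  IMI  (L1)  txn=BusRdX  M[L1]=47
step 8: P1: load  L2  ⟶  ISI  (L2)  txn=BusRd  M[L2]=40
step 9: P1: store L1 := 4  ⟶  IMI  (L1)  txn=∅  M[L1]=47
step 10: P1: store L1 := 90  ⟶  IMI  (L1)  txn=∅  M[L1]=47
step 11: P2: load  L1  ⟶  ISS  (L1)  txn=BusRd+Flush  M[L1]=90
step 12: P1: store L2 := 99  ⟶  IMI  (L2)  txn=BusRdX  M[L2]=40
step 13: P0: store L0 := 36  ⟶  MII  (L0)  txn=BusRdX  M[L0]=20
step 14: P1: load  L3  ⟶  SSI  (L3)  txn=BusRd+Flush  M[L3]=4
step 15: P1: store L5 := 86  ⟶  IMI  (L5)  txn=BusRdX  M[L5]=20
step 16: P0: load  L5  ⟶  SSI  (L5)  txn=BusRd+Flush  M[L5]=86
step 17: P2: store L1 := 25  ⟶  IIM  (L1)  txn=BusRdX  M[L1]=90
step 18: P2: load  L4  ⟶  IIS  (L4)  txn=BusRd  M[L4]=50
step 19: P0: store L1 := 63  ⟶  MII  (L1)  txn=BusRdX+Flush  M[L1]=25
step 20: P0: load  L1  ⟶  MII  (L1)  txn=∅  M[L1]=25
step 21: P2: store L0 := 63  ⟶  IIM  (L0)  txn=BusRdX+Flush  M[L0]=36
step 22: P1: store L4 := 1  ⟶  IMI  (L4)  txn=BusRdX  M[L4]=50
step 23: P1: store L1 := 83  ⟶  IMI  (L1)  txn=BusRdX+Flush  M[L1]=63
step 24: P2: store L1 := 9  ⟶  IIM  (L1)  txn=BusRdX+Flush  M[L1]=83
step 25: P0: store L1 := 47  ⟶  MII  (L1)  txn=BusRdX+Flush  M[L1]=9
step 26: P2: load  L1  ⟶  SIS  (L1)  txn=BusRd+Flush  M[L1]=47
step 27: P0: load  L3  ⟶  SSI  (L3)  txn=∅  M[L3]=4
step 28: P0: store L0 := 9  ⟶  MII  (L0)  txn=BusRdX+Flush  M[L0]=63
step 29: P2: store L7 := 40  ⟶  IIM  (L7)  txn=BusRdX  M[L7]=0
step 30: P0: load  L1  ⟶  SIS  (L1)  txn=∅  M[L1]=47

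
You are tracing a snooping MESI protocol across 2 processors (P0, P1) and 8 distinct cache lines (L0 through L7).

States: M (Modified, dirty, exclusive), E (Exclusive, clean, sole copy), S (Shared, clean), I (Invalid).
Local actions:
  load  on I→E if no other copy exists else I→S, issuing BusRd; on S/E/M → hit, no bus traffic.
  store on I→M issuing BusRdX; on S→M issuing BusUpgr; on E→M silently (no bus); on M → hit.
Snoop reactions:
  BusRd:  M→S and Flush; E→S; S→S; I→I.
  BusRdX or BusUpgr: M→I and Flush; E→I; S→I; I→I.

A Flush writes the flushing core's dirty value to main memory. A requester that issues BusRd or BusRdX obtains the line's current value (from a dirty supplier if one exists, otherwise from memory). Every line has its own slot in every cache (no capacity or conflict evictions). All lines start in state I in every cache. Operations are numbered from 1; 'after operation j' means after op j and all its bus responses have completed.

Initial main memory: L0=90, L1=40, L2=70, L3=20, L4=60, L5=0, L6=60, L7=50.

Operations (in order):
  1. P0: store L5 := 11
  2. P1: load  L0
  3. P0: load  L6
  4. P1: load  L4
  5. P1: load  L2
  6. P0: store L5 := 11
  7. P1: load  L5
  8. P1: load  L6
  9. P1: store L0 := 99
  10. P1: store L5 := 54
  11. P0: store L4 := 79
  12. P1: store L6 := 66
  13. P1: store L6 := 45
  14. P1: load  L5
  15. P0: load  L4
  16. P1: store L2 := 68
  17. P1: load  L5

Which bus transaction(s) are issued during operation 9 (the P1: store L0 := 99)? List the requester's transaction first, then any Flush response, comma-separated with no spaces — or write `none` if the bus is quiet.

step 1: P0: store L5 := 11  ⟶  MI  (L5)  txn=BusRdX  M[L5]=0
step 2: P1: load  L0  ⟶  IE  (L0)  txn=BusRd  M[L0]=90
step 3: P0: load  L6  ⟶  EI  (L6)  txn=BusRd  M[L6]=60
step 4: P1: load  L4  ⟶  IE  (L4)  txn=BusRd  M[L4]=60
step 5: P1: load  L2  ⟶  IE  (L2)  txn=BusRd  M[L2]=70
step 6: P0: store L5 := 11  ⟶  MI  (L5)  txn=∅  M[L5]=0
step 7: P1: load  L5  ⟶  SS  (L5)  txn=BusRd+Flush  M[L5]=11
step 8: P1: load  L6  ⟶  SS  (L6)  txn=BusRd  M[L6]=60
step 9: P1: store L0 := 99  ⟶  IM  (L0)  txn=∅  M[L0]=90
step 10: P1: store L5 := 54  ⟶  IM  (L5)  txn=BusUpgr  M[L5]=11
step 11: P0: store L4 := 79  ⟶  MI  (L4)  txn=BusRdX  M[L4]=60
step 12: P1: store L6 := 66  ⟶  IM  (L6)  txn=BusUpgr  M[L6]=60
step 13: P1: store L6 := 45  ⟶  IM  (L6)  txn=∅  M[L6]=60
step 14: P1: load  L5  ⟶  IM  (L5)  txn=∅  M[L5]=11
step 15: P0: load  L4  ⟶  MI  (L4)  txn=∅  M[L4]=60
step 16: P1: store L2 := 68  ⟶  IM  (L2)  txn=∅  M[L2]=70
step 17: P1: load  L5  ⟶  IM  (L5)  txn=∅  M[L5]=11

bus = none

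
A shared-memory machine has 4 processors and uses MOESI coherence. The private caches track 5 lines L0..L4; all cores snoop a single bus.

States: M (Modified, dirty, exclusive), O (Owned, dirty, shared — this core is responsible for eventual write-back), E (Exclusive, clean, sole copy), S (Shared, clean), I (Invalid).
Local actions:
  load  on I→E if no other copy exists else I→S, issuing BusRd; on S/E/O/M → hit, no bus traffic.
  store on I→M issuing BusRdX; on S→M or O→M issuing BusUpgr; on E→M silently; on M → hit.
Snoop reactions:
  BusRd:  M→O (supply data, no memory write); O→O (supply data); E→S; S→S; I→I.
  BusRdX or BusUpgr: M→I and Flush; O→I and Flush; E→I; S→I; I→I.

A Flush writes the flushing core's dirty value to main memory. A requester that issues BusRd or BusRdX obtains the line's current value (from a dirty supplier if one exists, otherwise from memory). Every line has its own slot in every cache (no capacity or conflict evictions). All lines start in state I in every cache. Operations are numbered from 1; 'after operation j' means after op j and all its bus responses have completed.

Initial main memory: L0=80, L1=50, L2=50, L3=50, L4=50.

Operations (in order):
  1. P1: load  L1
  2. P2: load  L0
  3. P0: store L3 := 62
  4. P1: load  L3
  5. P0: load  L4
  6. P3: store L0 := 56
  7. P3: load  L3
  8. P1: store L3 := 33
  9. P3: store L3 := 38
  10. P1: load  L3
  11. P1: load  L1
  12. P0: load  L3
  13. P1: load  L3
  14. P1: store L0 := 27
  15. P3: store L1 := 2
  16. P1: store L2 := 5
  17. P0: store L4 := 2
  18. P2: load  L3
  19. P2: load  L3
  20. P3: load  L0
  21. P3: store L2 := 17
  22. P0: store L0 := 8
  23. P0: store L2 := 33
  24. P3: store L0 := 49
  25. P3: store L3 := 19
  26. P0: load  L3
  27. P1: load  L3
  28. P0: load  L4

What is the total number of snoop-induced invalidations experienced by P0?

[1] P1: load  L1 | P0:I, P1:E(50), P2:I, P3:I | bus: BusRd
[2] P2: load  L0 | P0:I, P1:I, P2:E(80), P3:I | bus: BusRd
[3] P0: store L3 := 62 | P0:M(62), P1:I, P2:I, P3:I | bus: BusRdX
[4] P1: load  L3 | P0:O(62), P1:S(62), P2:I, P3:I | bus: BusRd
[5] P0: load  L4 | P0:E(50), P1:I, P2:I, P3:I | bus: BusRd
[6] P3: store L0 := 56 | P0:I, P1:I, P2:I, P3:M(56) | bus: BusRdX
[7] P3: load  L3 | P0:O(62), P1:S(62), P2:I, P3:S(62) | bus: BusRd
[8] P1: store L3 := 33 | P0:I, P1:M(33), P2:I, P3:I | bus: BusUpgr,Flush
[9] P3: store L3 := 38 | P0:I, P1:I, P2:I, P3:M(38) | bus: BusRdX,Flush
[10] P1: load  L3 | P0:I, P1:S(38), P2:I, P3:O(38) | bus: BusRd
[11] P1: load  L1 | P0:I, P1:E(50), P2:I, P3:I | bus: none
[12] P0: load  L3 | P0:S(38), P1:S(38), P2:I, P3:O(38) | bus: BusRd
[13] P1: load  L3 | P0:S(38), P1:S(38), P2:I, P3:O(38) | bus: none
[14] P1: store L0 := 27 | P0:I, P1:M(27), P2:I, P3:I | bus: BusRdX,Flush
[15] P3: store L1 := 2 | P0:I, P1:I, P2:I, P3:M(2) | bus: BusRdX
[16] P1: store L2 := 5 | P0:I, P1:M(5), P2:I, P3:I | bus: BusRdX
[17] P0: store L4 := 2 | P0:M(2), P1:I, P2:I, P3:I | bus: none
[18] P2: load  L3 | P0:S(38), P1:S(38), P2:S(38), P3:O(38) | bus: BusRd
[19] P2: load  L3 | P0:S(38), P1:S(38), P2:S(38), P3:O(38) | bus: none
[20] P3: load  L0 | P0:I, P1:O(27), P2:I, P3:S(27) | bus: BusRd
[21] P3: store L2 := 17 | P0:I, P1:I, P2:I, P3:M(17) | bus: BusRdX,Flush
[22] P0: store L0 := 8 | P0:M(8), P1:I, P2:I, P3:I | bus: BusRdX,Flush
[23] P0: store L2 := 33 | P0:M(33), P1:I, P2:I, P3:I | bus: BusRdX,Flush
[24] P3: store L0 := 49 | P0:I, P1:I, P2:I, P3:M(49) | bus: BusRdX,Flush
[25] P3: store L3 := 19 | P0:I, P1:I, P2:I, P3:M(19) | bus: BusUpgr
[26] P0: load  L3 | P0:S(19), P1:I, P2:I, P3:O(19) | bus: BusRd
[27] P1: load  L3 | P0:S(19), P1:S(19), P2:I, P3:O(19) | bus: BusRd
[28] P0: load  L4 | P0:M(2), P1:I, P2:I, P3:I | bus: none

invalidations = 3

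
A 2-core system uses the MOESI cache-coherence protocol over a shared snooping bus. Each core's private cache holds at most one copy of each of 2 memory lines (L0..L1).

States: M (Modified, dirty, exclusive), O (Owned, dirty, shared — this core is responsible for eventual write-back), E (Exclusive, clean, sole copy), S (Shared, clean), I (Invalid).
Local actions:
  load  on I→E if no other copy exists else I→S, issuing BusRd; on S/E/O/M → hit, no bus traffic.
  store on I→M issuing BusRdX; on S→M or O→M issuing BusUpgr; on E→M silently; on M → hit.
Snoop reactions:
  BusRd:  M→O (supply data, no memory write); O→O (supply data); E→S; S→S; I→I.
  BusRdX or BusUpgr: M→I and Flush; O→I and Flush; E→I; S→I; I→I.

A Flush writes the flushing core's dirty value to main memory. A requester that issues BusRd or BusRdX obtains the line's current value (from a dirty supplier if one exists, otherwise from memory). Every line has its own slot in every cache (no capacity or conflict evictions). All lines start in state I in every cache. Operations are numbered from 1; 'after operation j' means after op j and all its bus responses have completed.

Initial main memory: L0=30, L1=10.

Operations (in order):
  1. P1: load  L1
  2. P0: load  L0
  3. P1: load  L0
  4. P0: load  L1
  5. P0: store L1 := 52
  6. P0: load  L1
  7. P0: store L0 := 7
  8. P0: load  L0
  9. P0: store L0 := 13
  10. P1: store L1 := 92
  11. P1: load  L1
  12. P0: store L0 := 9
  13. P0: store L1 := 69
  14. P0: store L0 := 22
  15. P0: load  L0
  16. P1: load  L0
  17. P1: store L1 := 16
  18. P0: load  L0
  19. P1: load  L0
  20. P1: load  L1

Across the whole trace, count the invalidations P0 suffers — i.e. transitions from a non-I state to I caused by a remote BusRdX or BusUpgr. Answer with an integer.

  op1 P1: load  L1 → I/E on L1; bus BusRd; mem=10
  op2 P0: load  L0 → E/I on L0; bus BusRd; mem=30
  op3 P1: load  L0 → S/S on L0; bus BusRd; mem=30
  op4 P0: load  L1 → S/S on L1; bus BusRd; mem=10
  op5 P0: store L1 := 52 → M/I on L1; bus BusUpgr; mem=10
  op6 P0: load  L1 → M/I on L1; bus (none); mem=10
  op7 P0: store L0 := 7 → M/I on L0; bus BusUpgr; mem=30
  op8 P0: load  L0 → M/I on L0; bus (none); mem=30
  op9 P0: store L0 := 13 → M/I on L0; bus (none); mem=30
  op10 P1: store L1 := 92 → I/M on L1; bus BusRdX Flush; mem=52
  op11 P1: load  L1 → I/M on L1; bus (none); mem=52
  op12 P0: store L0 := 9 → M/I on L0; bus (none); mem=30
  op13 P0: store L1 := 69 → M/I on L1; bus BusRdX Flush; mem=92
  op14 P0: store L0 := 22 → M/I on L0; bus (none); mem=30
  op15 P0: load  L0 → M/I on L0; bus (none); mem=30
  op16 P1: load  L0 → O/S on L0; bus BusRd; mem=30
  op17 P1: store L1 := 16 → I/M on L1; bus BusRdX Flush; mem=69
  op18 P0: load  L0 → O/S on L0; bus (none); mem=30
  op19 P1: load  L0 → O/S on L0; bus (none); mem=30
  op20 P1: load  L1 → I/M on L1; bus (none); mem=69

invalidations = 2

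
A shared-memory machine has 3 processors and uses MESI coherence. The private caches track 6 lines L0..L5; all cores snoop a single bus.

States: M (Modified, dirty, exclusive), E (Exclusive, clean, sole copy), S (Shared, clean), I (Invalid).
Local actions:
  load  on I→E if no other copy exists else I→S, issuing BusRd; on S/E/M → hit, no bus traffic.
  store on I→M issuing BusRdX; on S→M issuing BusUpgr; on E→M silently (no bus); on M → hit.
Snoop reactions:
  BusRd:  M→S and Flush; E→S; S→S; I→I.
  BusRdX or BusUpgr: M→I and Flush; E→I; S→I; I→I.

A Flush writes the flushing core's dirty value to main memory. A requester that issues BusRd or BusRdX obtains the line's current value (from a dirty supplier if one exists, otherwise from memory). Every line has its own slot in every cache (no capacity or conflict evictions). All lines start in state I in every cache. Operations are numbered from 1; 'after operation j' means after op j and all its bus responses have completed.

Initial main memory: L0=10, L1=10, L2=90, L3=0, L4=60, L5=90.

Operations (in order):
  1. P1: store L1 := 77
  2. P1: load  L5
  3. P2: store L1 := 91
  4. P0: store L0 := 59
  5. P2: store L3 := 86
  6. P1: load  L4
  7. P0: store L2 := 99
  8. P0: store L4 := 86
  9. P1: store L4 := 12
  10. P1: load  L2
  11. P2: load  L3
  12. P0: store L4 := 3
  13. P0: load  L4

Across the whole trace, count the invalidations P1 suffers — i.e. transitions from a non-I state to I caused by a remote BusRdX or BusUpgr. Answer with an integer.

invalidations = 3

step 1: P1: store L1 := 77  ⟶  IMI  (L1)  txn=BusRdX  M[L1]=10
step 2: P1: load  L5  ⟶  IEI  (L5)  txn=BusRd  M[L5]=90
step 3: P2: store L1 := 91  ⟶  IIM  (L1)  txn=BusRdX+Flush  M[L1]=77
step 4: P0: store L0 := 59  ⟶  MII  (L0)  txn=BusRdX  M[L0]=10
step 5: P2: store L3 := 86  ⟶  IIM  (L3)  txn=BusRdX  M[L3]=0
step 6: P1: load  L4  ⟶  IEI  (L4)  txn=BusRd  M[L4]=60
step 7: P0: store L2 := 99  ⟶  MII  (L2)  txn=BusRdX  M[L2]=90
step 8: P0: store L4 := 86  ⟶  MII  (L4)  txn=BusRdX  M[L4]=60
step 9: P1: store L4 := 12  ⟶  IMI  (L4)  txn=BusRdX+Flush  M[L4]=86
step 10: P1: load  L2  ⟶  SSI  (L2)  txn=BusRd+Flush  M[L2]=99
step 11: P2: load  L3  ⟶  IIM  (L3)  txn=∅  M[L3]=0
step 12: P0: store L4 := 3  ⟶  MII  (L4)  txn=BusRdX+Flush  M[L4]=12
step 13: P0: load  L4  ⟶  MII  (L4)  txn=∅  M[L4]=12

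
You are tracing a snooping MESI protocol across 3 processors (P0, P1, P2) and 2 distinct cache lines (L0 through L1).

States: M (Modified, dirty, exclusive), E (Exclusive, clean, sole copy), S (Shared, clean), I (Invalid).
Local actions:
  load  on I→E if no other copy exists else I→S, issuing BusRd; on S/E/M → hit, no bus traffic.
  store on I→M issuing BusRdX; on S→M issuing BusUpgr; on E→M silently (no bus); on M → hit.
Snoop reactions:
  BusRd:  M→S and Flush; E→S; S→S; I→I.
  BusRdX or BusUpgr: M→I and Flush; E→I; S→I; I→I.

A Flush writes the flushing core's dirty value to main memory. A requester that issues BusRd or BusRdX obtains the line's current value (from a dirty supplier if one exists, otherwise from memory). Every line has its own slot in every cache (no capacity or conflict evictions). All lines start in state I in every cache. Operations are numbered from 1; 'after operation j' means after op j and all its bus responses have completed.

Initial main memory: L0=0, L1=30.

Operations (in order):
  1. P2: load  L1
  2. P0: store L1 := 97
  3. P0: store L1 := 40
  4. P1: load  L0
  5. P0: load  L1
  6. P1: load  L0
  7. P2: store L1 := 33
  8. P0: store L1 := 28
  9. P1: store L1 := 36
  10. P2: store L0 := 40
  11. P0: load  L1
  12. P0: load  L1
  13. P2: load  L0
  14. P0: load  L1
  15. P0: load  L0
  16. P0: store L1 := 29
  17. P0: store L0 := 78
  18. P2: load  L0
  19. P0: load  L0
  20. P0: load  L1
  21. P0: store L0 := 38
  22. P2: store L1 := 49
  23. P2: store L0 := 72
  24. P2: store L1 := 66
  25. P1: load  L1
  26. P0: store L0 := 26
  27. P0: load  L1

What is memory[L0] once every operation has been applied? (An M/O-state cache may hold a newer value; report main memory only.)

memory[L0] = 72

step 1: P2: load  L1  ⟶  IIE  (L1)  txn=BusRd  M[L1]=30
step 2: P0: store L1 := 97  ⟶  MII  (L1)  txn=BusRdX  M[L1]=30
step 3: P0: store L1 := 40  ⟶  MII  (L1)  txn=∅  M[L1]=30
step 4: P1: load  L0  ⟶  IEI  (L0)  txn=BusRd  M[L0]=0
step 5: P0: load  L1  ⟶  MII  (L1)  txn=∅  M[L1]=30
step 6: P1: load  L0  ⟶  IEI  (L0)  txn=∅  M[L0]=0
step 7: P2: store L1 := 33  ⟶  IIM  (L1)  txn=BusRdX+Flush  M[L1]=40
step 8: P0: store L1 := 28  ⟶  MII  (L1)  txn=BusRdX+Flush  M[L1]=33
step 9: P1: store L1 := 36  ⟶  IMI  (L1)  txn=BusRdX+Flush  M[L1]=28
step 10: P2: store L0 := 40  ⟶  IIM  (L0)  txn=BusRdX  M[L0]=0
step 11: P0: load  L1  ⟶  SSI  (L1)  txn=BusRd+Flush  M[L1]=36
step 12: P0: load  L1  ⟶  SSI  (L1)  txn=∅  M[L1]=36
step 13: P2: load  L0  ⟶  IIM  (L0)  txn=∅  M[L0]=0
step 14: P0: load  L1  ⟶  SSI  (L1)  txn=∅  M[L1]=36
step 15: P0: load  L0  ⟶  SIS  (L0)  txn=BusRd+Flush  M[L0]=40
step 16: P0: store L1 := 29  ⟶  MII  (L1)  txn=BusUpgr  M[L1]=36
step 17: P0: store L0 := 78  ⟶  MII  (L0)  txn=BusUpgr  M[L0]=40
step 18: P2: load  L0  ⟶  SIS  (L0)  txn=BusRd+Flush  M[L0]=78
step 19: P0: load  L0  ⟶  SIS  (L0)  txn=∅  M[L0]=78
step 20: P0: load  L1  ⟶  MII  (L1)  txn=∅  M[L1]=36
step 21: P0: store L0 := 38  ⟶  MII  (L0)  txn=BusUpgr  M[L0]=78
step 22: P2: store L1 := 49  ⟶  IIM  (L1)  txn=BusRdX+Flush  M[L1]=29
step 23: P2: store L0 := 72  ⟶  IIM  (L0)  txn=BusRdX+Flush  M[L0]=38
step 24: P2: store L1 := 66  ⟶  IIM  (L1)  txn=∅  M[L1]=29
step 25: P1: load  L1  ⟶  ISS  (L1)  txn=BusRd+Flush  M[L1]=66
step 26: P0: store L0 := 26  ⟶  MII  (L0)  txn=BusRdX+Flush  M[L0]=72
step 27: P0: load  L1  ⟶  SSS  (L1)  txn=BusRd  M[L1]=66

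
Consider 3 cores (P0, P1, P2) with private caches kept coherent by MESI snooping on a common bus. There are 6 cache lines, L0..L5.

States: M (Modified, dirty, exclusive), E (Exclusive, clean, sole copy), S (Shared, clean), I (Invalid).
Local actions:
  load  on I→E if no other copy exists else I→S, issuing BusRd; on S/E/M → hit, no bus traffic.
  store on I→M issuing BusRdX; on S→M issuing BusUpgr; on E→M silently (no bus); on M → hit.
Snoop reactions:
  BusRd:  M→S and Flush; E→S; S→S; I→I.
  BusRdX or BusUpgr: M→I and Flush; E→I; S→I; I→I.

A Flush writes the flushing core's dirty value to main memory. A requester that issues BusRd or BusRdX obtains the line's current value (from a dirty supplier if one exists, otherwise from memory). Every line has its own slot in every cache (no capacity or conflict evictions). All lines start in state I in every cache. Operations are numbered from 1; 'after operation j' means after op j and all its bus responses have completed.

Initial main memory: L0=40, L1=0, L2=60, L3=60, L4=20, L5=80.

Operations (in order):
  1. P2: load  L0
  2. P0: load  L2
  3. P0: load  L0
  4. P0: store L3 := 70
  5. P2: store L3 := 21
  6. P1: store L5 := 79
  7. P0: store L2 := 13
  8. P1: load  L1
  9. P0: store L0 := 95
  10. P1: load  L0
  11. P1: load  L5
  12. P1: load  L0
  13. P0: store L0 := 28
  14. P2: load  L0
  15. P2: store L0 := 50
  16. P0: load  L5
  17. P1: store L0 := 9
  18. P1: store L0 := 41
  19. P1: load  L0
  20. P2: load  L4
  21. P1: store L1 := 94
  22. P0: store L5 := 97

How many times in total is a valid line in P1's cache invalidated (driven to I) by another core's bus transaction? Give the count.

invalidations = 2

step 1: P2: load  L0  ⟶  IIE  (L0)  txn=BusRd  M[L0]=40
step 2: P0: load  L2  ⟶  EII  (L2)  txn=BusRd  M[L2]=60
step 3: P0: load  L0  ⟶  SIS  (L0)  txn=BusRd  M[L0]=40
step 4: P0: store L3 := 70  ⟶  MII  (L3)  txn=BusRdX  M[L3]=60
step 5: P2: store L3 := 21  ⟶  IIM  (L3)  txn=BusRdX+Flush  M[L3]=70
step 6: P1: store L5 := 79  ⟶  IMI  (L5)  txn=BusRdX  M[L5]=80
step 7: P0: store L2 := 13  ⟶  MII  (L2)  txn=∅  M[L2]=60
step 8: P1: load  L1  ⟶  IEI  (L1)  txn=BusRd  M[L1]=0
step 9: P0: store L0 := 95  ⟶  MII  (L0)  txn=BusUpgr  M[L0]=40
step 10: P1: load  L0  ⟶  SSI  (L0)  txn=BusRd+Flush  M[L0]=95
step 11: P1: load  L5  ⟶  IMI  (L5)  txn=∅  M[L5]=80
step 12: P1: load  L0  ⟶  SSI  (L0)  txn=∅  M[L0]=95
step 13: P0: store L0 := 28  ⟶  MII  (L0)  txn=BusUpgr  M[L0]=95
step 14: P2: load  L0  ⟶  SIS  (L0)  txn=BusRd+Flush  M[L0]=28
step 15: P2: store L0 := 50  ⟶  IIM  (L0)  txn=BusUpgr  M[L0]=28
step 16: P0: load  L5  ⟶  SSI  (L5)  txn=BusRd+Flush  M[L5]=79
step 17: P1: store L0 := 9  ⟶  IMI  (L0)  txn=BusRdX+Flush  M[L0]=50
step 18: P1: store L0 := 41  ⟶  IMI  (L0)  txn=∅  M[L0]=50
step 19: P1: load  L0  ⟶  IMI  (L0)  txn=∅  M[L0]=50
step 20: P2: load  L4  ⟶  IIE  (L4)  txn=BusRd  M[L4]=20
step 21: P1: store L1 := 94  ⟶  IMI  (L1)  txn=∅  M[L1]=0
step 22: P0: store L5 := 97  ⟶  MII  (L5)  txn=BusUpgr  M[L5]=79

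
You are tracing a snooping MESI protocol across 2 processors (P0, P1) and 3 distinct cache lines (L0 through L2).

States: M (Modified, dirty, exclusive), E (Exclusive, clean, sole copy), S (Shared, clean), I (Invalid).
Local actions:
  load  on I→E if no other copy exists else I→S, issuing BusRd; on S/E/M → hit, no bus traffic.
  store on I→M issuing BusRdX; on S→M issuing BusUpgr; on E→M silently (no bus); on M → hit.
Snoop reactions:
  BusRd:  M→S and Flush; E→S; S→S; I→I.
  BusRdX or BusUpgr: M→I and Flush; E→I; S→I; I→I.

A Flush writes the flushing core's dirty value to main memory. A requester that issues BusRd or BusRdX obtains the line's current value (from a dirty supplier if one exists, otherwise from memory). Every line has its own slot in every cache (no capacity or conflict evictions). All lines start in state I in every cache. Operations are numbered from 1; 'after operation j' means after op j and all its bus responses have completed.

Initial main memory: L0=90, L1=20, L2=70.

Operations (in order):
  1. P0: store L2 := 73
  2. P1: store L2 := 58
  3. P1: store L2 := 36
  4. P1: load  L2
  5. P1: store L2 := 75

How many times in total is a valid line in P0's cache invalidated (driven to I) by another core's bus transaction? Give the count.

1. P0: store L2 := 73  bus=[BusRdX]  L2: P0=M P1=I  mem[L2]=70
2. P1: store L2 := 58  bus=[BusRdX,Flush]  L2: P0=I P1=M  mem[L2]=73
3. P1: store L2 := 36  bus=[-]  L2: P0=I P1=M  mem[L2]=73
4. P1: load  L2  bus=[-]  L2: P0=I P1=M  mem[L2]=73
5. P1: store L2 := 75  bus=[-]  L2: P0=I P1=M  mem[L2]=73

invalidations = 1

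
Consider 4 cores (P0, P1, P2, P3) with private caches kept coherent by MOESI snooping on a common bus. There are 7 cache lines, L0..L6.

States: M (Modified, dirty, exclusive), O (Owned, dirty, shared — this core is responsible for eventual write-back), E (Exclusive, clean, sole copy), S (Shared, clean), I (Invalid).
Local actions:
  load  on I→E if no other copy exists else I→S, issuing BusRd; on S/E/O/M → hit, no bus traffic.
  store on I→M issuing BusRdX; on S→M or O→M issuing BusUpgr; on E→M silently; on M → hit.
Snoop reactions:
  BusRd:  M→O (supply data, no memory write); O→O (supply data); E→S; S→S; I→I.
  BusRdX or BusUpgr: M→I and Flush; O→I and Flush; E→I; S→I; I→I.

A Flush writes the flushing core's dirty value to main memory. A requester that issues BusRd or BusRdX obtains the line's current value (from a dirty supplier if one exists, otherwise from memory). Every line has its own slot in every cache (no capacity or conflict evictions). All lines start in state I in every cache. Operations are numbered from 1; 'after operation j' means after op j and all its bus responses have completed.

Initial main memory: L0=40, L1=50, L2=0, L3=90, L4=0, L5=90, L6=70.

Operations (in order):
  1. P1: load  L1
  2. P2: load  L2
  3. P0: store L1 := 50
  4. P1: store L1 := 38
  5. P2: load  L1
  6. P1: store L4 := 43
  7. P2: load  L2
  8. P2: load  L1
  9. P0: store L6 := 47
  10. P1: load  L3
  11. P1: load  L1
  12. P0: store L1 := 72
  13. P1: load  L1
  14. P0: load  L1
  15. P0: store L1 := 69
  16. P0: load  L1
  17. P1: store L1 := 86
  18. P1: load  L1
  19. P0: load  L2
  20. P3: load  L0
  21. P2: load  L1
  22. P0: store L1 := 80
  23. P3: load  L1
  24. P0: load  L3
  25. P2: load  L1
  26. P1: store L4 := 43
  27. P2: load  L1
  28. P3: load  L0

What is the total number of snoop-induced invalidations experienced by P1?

invalidations = 4

step 1: P1: load  L1  ⟶  IEII  (L1)  txn=BusRd  M[L1]=50
step 2: P2: load  L2  ⟶  IIEI  (L2)  txn=BusRd  M[L2]=0
step 3: P0: store L1 := 50  ⟶  MIII  (L1)  txn=BusRdX  M[L1]=50
step 4: P1: store L1 := 38  ⟶  IMII  (L1)  txn=BusRdX+Flush  M[L1]=50
step 5: P2: load  L1  ⟶  IOSI  (L1)  txn=BusRd  M[L1]=50
step 6: P1: store L4 := 43  ⟶  IMII  (L4)  txn=BusRdX  M[L4]=0
step 7: P2: load  L2  ⟶  IIEI  (L2)  txn=∅  M[L2]=0
step 8: P2: load  L1  ⟶  IOSI  (L1)  txn=∅  M[L1]=50
step 9: P0: store L6 := 47  ⟶  MIII  (L6)  txn=BusRdX  M[L6]=70
step 10: P1: load  L3  ⟶  IEII  (L3)  txn=BusRd  M[L3]=90
step 11: P1: load  L1  ⟶  IOSI  (L1)  txn=∅  M[L1]=50
step 12: P0: store L1 := 72  ⟶  MIII  (L1)  txn=BusRdX+Flush  M[L1]=38
step 13: P1: load  L1  ⟶  OSII  (L1)  txn=BusRd  M[L1]=38
step 14: P0: load  L1  ⟶  OSII  (L1)  txn=∅  M[L1]=38
step 15: P0: store L1 := 69  ⟶  MIII  (L1)  txn=BusUpgr  M[L1]=38
step 16: P0: load  L1  ⟶  MIII  (L1)  txn=∅  M[L1]=38
step 17: P1: store L1 := 86  ⟶  IMII  (L1)  txn=BusRdX+Flush  M[L1]=69
step 18: P1: load  L1  ⟶  IMII  (L1)  txn=∅  M[L1]=69
step 19: P0: load  L2  ⟶  SISI  (L2)  txn=BusRd  M[L2]=0
step 20: P3: load  L0  ⟶  IIIE  (L0)  txn=BusRd  M[L0]=40
step 21: P2: load  L1  ⟶  IOSI  (L1)  txn=BusRd  M[L1]=69
step 22: P0: store L1 := 80  ⟶  MIII  (L1)  txn=BusRdX+Flush  M[L1]=86
step 23: P3: load  L1  ⟶  OIIS  (L1)  txn=BusRd  M[L1]=86
step 24: P0: load  L3  ⟶  SSII  (L3)  txn=BusRd  M[L3]=90
step 25: P2: load  L1  ⟶  OISS  (L1)  txn=BusRd  M[L1]=86
step 26: P1: store L4 := 43  ⟶  IMII  (L4)  txn=∅  M[L4]=0
step 27: P2: load  L1  ⟶  OISS  (L1)  txn=∅  M[L1]=86
step 28: P3: load  L0  ⟶  IIIE  (L0)  txn=∅  M[L0]=40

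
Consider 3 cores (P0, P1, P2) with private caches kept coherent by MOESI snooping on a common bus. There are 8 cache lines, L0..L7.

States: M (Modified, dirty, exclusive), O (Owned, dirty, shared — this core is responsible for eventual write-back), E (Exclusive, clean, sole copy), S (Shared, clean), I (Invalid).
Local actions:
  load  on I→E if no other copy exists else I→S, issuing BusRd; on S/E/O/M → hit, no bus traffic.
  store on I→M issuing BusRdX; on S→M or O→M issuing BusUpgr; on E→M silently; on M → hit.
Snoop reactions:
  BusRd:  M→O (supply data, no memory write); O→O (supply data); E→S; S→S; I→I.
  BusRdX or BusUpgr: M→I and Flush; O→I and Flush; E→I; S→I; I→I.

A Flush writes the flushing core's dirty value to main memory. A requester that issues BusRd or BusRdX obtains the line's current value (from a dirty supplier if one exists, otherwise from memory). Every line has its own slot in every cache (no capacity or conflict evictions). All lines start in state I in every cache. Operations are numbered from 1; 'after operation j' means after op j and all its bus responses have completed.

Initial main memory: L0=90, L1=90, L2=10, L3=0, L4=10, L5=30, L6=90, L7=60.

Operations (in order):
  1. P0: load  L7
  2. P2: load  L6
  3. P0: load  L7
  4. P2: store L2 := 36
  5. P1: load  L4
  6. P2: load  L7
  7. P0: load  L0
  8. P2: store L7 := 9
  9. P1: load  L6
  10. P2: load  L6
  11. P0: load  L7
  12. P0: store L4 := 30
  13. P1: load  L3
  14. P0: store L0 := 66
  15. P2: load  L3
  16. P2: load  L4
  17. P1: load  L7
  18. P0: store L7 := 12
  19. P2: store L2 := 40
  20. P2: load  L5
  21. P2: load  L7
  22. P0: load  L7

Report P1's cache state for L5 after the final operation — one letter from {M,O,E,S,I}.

1. P0: load  L7  bus=[BusRd]  L7: P0=E P1=I P2=I  mem[L7]=60
2. P2: load  L6  bus=[BusRd]  L6: P0=I P1=I P2=E  mem[L6]=90
3. P0: load  L7  bus=[-]  L7: P0=E P1=I P2=I  mem[L7]=60
4. P2: store L2 := 36  bus=[BusRdX]  L2: P0=I P1=I P2=M  mem[L2]=10
5. P1: load  L4  bus=[BusRd]  L4: P0=I P1=E P2=I  mem[L4]=10
6. P2: load  L7  bus=[BusRd]  L7: P0=S P1=I P2=S  mem[L7]=60
7. P0: load  L0  bus=[BusRd]  L0: P0=E P1=I P2=I  mem[L0]=90
8. P2: store L7 := 9  bus=[BusUpgr]  L7: P0=I P1=I P2=M  mem[L7]=60
9. P1: load  L6  bus=[BusRd]  L6: P0=I P1=S P2=S  mem[L6]=90
10. P2: load  L6  bus=[-]  L6: P0=I P1=S P2=S  mem[L6]=90
11. P0: load  L7  bus=[BusRd]  L7: P0=S P1=I P2=O  mem[L7]=60
12. P0: store L4 := 30  bus=[BusRdX]  L4: P0=M P1=I P2=I  mem[L4]=10
13. P1: load  L3  bus=[BusRd]  L3: P0=I P1=E P2=I  mem[L3]=0
14. P0: store L0 := 66  bus=[-]  L0: P0=M P1=I P2=I  mem[L0]=90
15. P2: load  L3  bus=[BusRd]  L3: P0=I P1=S P2=S  mem[L3]=0
16. P2: load  L4  bus=[BusRd]  L4: P0=O P1=I P2=S  mem[L4]=10
17. P1: load  L7  bus=[BusRd]  L7: P0=S P1=S P2=O  mem[L7]=60
18. P0: store L7 := 12  bus=[BusUpgr,Flush]  L7: P0=M P1=I P2=I  mem[L7]=9
19. P2: store L2 := 40  bus=[-]  L2: P0=I P1=I P2=M  mem[L2]=10
20. P2: load  L5  bus=[BusRd]  L5: P0=I P1=I P2=E  mem[L5]=30
21. P2: load  L7  bus=[BusRd]  L7: P0=O P1=I P2=S  mem[L7]=9
22. P0: load  L7  bus=[-]  L7: P0=O P1=I P2=S  mem[L7]=9

state = I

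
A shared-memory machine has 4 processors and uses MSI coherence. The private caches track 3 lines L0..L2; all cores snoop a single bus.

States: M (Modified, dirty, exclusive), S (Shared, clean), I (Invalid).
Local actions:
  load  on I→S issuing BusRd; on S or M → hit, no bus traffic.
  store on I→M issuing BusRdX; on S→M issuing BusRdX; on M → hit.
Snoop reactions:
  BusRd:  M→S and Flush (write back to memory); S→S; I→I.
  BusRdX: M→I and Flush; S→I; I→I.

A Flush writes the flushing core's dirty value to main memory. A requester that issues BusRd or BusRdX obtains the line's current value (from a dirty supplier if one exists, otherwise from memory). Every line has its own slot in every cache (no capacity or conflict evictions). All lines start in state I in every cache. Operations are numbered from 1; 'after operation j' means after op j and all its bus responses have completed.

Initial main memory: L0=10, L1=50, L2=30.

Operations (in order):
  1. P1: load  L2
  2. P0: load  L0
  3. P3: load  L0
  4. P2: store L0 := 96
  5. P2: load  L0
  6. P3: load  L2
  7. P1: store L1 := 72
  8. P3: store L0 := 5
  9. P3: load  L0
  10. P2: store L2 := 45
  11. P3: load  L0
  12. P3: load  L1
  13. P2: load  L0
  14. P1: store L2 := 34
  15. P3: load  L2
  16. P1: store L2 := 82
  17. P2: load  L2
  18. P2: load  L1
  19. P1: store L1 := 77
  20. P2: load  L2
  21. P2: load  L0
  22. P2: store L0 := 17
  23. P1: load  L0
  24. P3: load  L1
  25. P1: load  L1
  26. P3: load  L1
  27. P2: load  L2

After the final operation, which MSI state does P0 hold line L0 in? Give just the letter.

  op1 P1: load  L2 → I/S/I/I on L2; bus BusRd; mem=30
  op2 P0: load  L0 → S/I/I/I on L0; bus BusRd; mem=10
  op3 P3: load  L0 → S/I/I/S on L0; bus BusRd; mem=10
  op4 P2: store L0 := 96 → I/I/M/I on L0; bus BusRdX; mem=10
  op5 P2: load  L0 → I/I/M/I on L0; bus (none); mem=10
  op6 P3: load  L2 → I/S/I/S on L2; bus BusRd; mem=30
  op7 P1: store L1 := 72 → I/M/I/I on L1; bus BusRdX; mem=50
  op8 P3: store L0 := 5 → I/I/I/M on L0; bus BusRdX Flush; mem=96
  op9 P3: load  L0 → I/I/I/M on L0; bus (none); mem=96
  op10 P2: store L2 := 45 → I/I/M/I on L2; bus BusRdX; mem=30
  op11 P3: load  L0 → I/I/I/M on L0; bus (none); mem=96
  op12 P3: load  L1 → I/S/I/S on L1; bus BusRd Flush; mem=72
  op13 P2: load  L0 → I/I/S/S on L0; bus BusRd Flush; mem=5
  op14 P1: store L2 := 34 → I/M/I/I on L2; bus BusRdX Flush; mem=45
  op15 P3: load  L2 → I/S/I/S on L2; bus BusRd Flush; mem=34
  op16 P1: store L2 := 82 → I/M/I/I on L2; bus BusRdX; mem=34
  op17 P2: load  L2 → I/S/S/I on L2; bus BusRd Flush; mem=82
  op18 P2: load  L1 → I/S/S/S on L1; bus BusRd; mem=72
  op19 P1: store L1 := 77 → I/M/I/I on L1; bus BusRdX; mem=72
  op20 P2: load  L2 → I/S/S/I on L2; bus (none); mem=82
  op21 P2: load  L0 → I/I/S/S on L0; bus (none); mem=5
  op22 P2: store L0 := 17 → I/I/M/I on L0; bus BusRdX; mem=5
  op23 P1: load  L0 → I/S/S/I on L0; bus BusRd Flush; mem=17
  op24 P3: load  L1 → I/S/I/S on L1; bus BusRd Flush; mem=77
  op25 P1: load  L1 → I/S/I/S on L1; bus (none); mem=77
  op26 P3: load  L1 → I/S/I/S on L1; bus (none); mem=77
  op27 P2: load  L2 → I/S/S/I on L2; bus (none); mem=82

state = I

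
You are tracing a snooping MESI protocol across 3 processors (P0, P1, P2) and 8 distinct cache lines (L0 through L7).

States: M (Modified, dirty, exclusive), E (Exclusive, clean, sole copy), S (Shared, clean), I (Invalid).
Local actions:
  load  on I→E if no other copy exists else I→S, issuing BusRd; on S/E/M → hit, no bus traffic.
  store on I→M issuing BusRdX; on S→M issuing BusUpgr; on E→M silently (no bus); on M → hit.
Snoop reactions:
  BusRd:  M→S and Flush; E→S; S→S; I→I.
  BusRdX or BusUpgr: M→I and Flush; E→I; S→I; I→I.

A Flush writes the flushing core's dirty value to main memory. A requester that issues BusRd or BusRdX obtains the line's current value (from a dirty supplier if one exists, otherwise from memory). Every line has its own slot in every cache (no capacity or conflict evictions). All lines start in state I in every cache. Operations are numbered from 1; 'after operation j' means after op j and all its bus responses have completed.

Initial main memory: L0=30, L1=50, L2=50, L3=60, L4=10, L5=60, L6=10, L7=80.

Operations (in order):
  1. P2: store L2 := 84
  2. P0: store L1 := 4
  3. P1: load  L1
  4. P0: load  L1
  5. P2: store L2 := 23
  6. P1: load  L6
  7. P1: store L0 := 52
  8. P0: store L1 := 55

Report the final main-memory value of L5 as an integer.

1. P2: store L2 := 84  bus=[BusRdX]  L2: P0=I P1=I P2=M  mem[L2]=50
2. P0: store L1 := 4  bus=[BusRdX]  L1: P0=M P1=I P2=I  mem[L1]=50
3. P1: load  L1  bus=[BusRd,Flush]  L1: P0=S P1=S P2=I  mem[L1]=4
4. P0: load  L1  bus=[-]  L1: P0=S P1=S P2=I  mem[L1]=4
5. P2: store L2 := 23  bus=[-]  L2: P0=I P1=I P2=M  mem[L2]=50
6. P1: load  L6  bus=[BusRd]  L6: P0=I P1=E P2=I  mem[L6]=10
7. P1: store L0 := 52  bus=[BusRdX]  L0: P0=I P1=M P2=I  mem[L0]=30
8. P0: store L1 := 55  bus=[BusUpgr]  L1: P0=M P1=I P2=I  mem[L1]=4

memory[L5] = 60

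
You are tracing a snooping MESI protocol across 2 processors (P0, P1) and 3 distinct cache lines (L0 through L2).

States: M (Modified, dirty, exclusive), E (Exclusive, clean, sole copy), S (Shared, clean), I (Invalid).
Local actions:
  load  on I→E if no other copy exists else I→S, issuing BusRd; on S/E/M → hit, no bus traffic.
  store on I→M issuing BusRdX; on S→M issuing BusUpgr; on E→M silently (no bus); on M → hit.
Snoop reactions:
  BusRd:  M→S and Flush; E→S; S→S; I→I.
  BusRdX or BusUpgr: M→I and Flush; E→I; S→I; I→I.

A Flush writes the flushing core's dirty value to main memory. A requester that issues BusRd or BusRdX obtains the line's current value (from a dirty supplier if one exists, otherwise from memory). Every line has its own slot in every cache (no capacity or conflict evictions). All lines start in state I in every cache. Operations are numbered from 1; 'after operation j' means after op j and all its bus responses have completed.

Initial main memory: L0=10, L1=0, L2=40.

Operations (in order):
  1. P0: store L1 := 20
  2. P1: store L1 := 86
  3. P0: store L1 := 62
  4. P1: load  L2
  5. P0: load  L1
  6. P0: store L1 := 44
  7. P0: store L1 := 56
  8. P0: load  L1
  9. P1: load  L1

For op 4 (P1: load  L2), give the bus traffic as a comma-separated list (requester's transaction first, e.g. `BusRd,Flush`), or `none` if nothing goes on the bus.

  op1 P0: store L1 := 20 → M/I on L1; bus BusRdX; mem=0
  op2 P1: store L1 := 86 → I/M on L1; bus BusRdX Flush; mem=20
  op3 P0: store L1 := 62 → M/I on L1; bus BusRdX Flush; mem=86
  op4 P1: load  L2 → I/E on L2; bus BusRd; mem=40
  op5 P0: load  L1 → M/I on L1; bus (none); mem=86
  op6 P0: store L1 := 44 → M/I on L1; bus (none); mem=86
  op7 P0: store L1 := 56 → M/I on L1; bus (none); mem=86
  op8 P0: load  L1 → M/I on L1; bus (none); mem=86
  op9 P1: load  L1 → S/S on L1; bus BusRd Flush; mem=56

bus = BusRd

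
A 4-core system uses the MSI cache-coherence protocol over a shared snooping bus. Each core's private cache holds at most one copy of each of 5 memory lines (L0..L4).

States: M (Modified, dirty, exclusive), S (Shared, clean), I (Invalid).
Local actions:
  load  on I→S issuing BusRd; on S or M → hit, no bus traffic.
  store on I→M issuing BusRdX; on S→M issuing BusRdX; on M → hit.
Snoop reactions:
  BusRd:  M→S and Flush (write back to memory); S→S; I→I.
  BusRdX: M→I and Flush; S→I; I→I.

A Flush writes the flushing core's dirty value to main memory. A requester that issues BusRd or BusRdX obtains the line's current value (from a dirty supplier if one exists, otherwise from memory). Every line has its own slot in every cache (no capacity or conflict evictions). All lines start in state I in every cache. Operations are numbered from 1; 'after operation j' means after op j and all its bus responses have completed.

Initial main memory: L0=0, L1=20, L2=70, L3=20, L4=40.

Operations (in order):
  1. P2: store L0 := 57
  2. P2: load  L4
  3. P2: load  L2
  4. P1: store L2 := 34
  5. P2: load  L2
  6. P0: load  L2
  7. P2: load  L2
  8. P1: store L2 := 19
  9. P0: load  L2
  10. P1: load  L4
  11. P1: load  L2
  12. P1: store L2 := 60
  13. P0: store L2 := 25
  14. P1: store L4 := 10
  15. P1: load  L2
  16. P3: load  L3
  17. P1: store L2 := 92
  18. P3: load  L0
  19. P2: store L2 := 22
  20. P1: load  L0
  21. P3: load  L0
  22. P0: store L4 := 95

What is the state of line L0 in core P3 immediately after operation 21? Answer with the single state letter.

state = S

  op1 P2: store L0 := 57 → I/I/M/I on L0; bus BusRdX; mem=0
  op2 P2: load  L4 → I/I/S/I on L4; bus BusRd; mem=40
  op3 P2: load  L2 → I/I/S/I on L2; bus BusRd; mem=70
  op4 P1: store L2 := 34 → I/M/I/I on L2; bus BusRdX; mem=70
  op5 P2: load  L2 → I/S/S/I on L2; bus BusRd Flush; mem=34
  op6 P0: load  L2 → S/S/S/I on L2; bus BusRd; mem=34
  op7 P2: load  L2 → S/S/S/I on L2; bus (none); mem=34
  op8 P1: store L2 := 19 → I/M/I/I on L2; bus BusRdX; mem=34
  op9 P0: load  L2 → S/S/I/I on L2; bus BusRd Flush; mem=19
  op10 P1: load  L4 → I/S/S/I on L4; bus BusRd; mem=40
  op11 P1: load  L2 → S/S/I/I on L2; bus (none); mem=19
  op12 P1: store L2 := 60 → I/M/I/I on L2; bus BusRdX; mem=19
  op13 P0: store L2 := 25 → M/I/I/I on L2; bus BusRdX Flush; mem=60
  op14 P1: store L4 := 10 → I/M/I/I on L4; bus BusRdX; mem=40
  op15 P1: load  L2 → S/S/I/I on L2; bus BusRd Flush; mem=25
  op16 P3: load  L3 → I/I/I/S on L3; bus BusRd; mem=20
  op17 P1: store L2 := 92 → I/M/I/I on L2; bus BusRdX; mem=25
  op18 P3: load  L0 → I/I/S/S on L0; bus BusRd Flush; mem=57
  op19 P2: store L2 := 22 → I/I/M/I on L2; bus BusRdX Flush; mem=92
  op20 P1: load  L0 → I/S/S/S on L0; bus BusRd; mem=57
  op21 P3: load  L0 → I/S/S/S on L0; bus (none); mem=57
  op22 P0: store L4 := 95 → M/I/I/I on L4; bus BusRdX Flush; mem=10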